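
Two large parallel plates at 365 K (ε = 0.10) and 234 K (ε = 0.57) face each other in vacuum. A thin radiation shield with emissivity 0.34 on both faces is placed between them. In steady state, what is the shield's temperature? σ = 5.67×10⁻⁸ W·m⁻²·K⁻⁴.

T_s ≈ 284 K

In steady state the net flux on the hot side equals that on the cold side.
σ(T₁⁴−T_s⁴)/D₁ = σ(T_s⁴−T₂⁴)/D₂, with D₁ = 1/ε₁+1/ε_s−1 = 11.94, D₂ = 1/ε_s+1/ε₂−1 = 3.696.
Solve for T_s⁴: T_s⁴ = (D₂·T₁⁴ + D₁·T₂⁴)/(D₁+D₂) = 6.484×10⁹ K⁴.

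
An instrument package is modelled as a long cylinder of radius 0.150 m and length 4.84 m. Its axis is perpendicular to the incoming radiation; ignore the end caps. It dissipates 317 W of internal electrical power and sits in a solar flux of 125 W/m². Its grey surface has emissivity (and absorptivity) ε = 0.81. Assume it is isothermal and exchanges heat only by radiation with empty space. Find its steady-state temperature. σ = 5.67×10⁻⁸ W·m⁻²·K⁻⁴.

T ≈ 217 K

At steady state, absorbed solar power + internal power = radiated power.
Absorbed: α·S·A_cross = 0.81·125·1.452 = 147.0 W (cross-section 2rL).
Total input = 147.0 + 317 = 464.0 W.
Radiated: εσ·A_surf·T⁴ with A_surf = 2πrL = 4.562 m².
T⁴ = 464.0/(0.81·5.67×10⁻⁸·4.562) = 2.215×10⁹ K⁴.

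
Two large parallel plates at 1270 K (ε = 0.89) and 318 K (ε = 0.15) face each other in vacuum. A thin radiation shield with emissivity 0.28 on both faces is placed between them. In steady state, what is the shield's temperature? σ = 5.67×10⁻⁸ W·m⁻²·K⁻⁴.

T_s ≈ 1170 K

In steady state the net flux on the hot side equals that on the cold side.
σ(T₁⁴−T_s⁴)/D₁ = σ(T_s⁴−T₂⁴)/D₂, with D₁ = 1/ε₁+1/ε_s−1 = 3.695, D₂ = 1/ε_s+1/ε₂−1 = 9.238.
Solve for T_s⁴: T_s⁴ = (D₂·T₁⁴ + D₁·T₂⁴)/(D₁+D₂) = 1.861×10¹² K⁴.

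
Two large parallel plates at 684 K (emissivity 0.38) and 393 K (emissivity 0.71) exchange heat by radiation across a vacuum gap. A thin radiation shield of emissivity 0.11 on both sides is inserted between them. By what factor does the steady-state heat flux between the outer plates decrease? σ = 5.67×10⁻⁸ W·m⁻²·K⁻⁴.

factor ≈ 6.65

Without shield: q₀ = σΔ(T⁴)/(1/ε₁+1/ε₂−1) with denominator 3.040.
With shield the two gaps are in series; the resistances add: (1/ε₁+1/ε_s−1)+(1/ε_s+1/ε₂−1) = 10.72+9.499 = 20.22.
Heat-flux ratio q₀/q = 20.22/3.040.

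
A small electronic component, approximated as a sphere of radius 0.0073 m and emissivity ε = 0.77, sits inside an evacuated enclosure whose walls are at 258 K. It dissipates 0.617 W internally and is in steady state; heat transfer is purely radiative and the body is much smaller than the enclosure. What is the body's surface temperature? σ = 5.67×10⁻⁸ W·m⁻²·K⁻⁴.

T ≈ 400 K

For a small grey body in a large enclosure, net radiated power = εσA(T⁴ − T_w⁴).
Steady state: P = εσA(T⁴ − T_w⁴) with A = 4πr² = 6.697×10⁻⁴ m².
T⁴ = P/(εσA) + T_w⁴ = 0.617/(0.77·5.67×10⁻⁸·6.697×10⁻⁴) + (258)⁴
    = 2.110×10¹⁰ + 4.431×10⁹ = 2.553×10¹⁰ K⁴.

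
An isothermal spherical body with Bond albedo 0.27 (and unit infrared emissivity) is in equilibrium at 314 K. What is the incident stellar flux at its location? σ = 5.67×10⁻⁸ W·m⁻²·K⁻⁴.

(1−a)S·πr² = σ·4πr²·T⁴ ⇒ S = 4σT⁴/(1−a).
S = 4·5.67×10⁻⁸·9.721×10⁹/0.730.

S ≈ 3020 W/m²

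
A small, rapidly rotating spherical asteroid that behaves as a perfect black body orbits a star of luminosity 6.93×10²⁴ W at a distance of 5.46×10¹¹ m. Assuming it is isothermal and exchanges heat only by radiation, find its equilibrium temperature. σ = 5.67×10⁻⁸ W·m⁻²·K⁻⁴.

T ≈ 53.4 K

First find the stellar flux at distance d: S = L/(4πd²) = 6.93×10²⁴/(4π·(5.46×10¹¹)²) = 1.850 W/m².
For an isothermal sphere, absorbed (1−a)S·πr² = emitted σ·4πr²·T⁴, so T⁴ = (1−a)S/(4σ).
T⁴ = 1.00·1.850/(4·5.67×10⁻⁸) = 8.156×10⁶ K⁴.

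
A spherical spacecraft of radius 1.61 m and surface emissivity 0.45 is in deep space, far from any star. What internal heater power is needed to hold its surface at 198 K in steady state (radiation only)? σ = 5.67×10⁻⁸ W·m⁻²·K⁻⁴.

P ≈ 1280 W

P = εσ·4πr²·T⁴.
4πr² = 32.57 m²; T⁴ = 1.537×10⁹ K⁴.
P = 0.45·5.67×10⁻⁸·32.57·1.537×10⁹.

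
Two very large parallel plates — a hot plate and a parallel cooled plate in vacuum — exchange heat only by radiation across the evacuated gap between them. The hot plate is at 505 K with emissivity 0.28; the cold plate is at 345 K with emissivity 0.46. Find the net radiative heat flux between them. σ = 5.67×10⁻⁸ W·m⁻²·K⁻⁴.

For two infinite grey parallel plates, q = σ(T₁⁴ − T₂⁴)/(1/ε₁ + 1/ε₂ − 1).
T₁⁴ − T₂⁴ = 6.504×10¹⁰ − 1.417×10¹⁰ = 5.087×10¹⁰ K⁴.
1/ε₁ + 1/ε₂ − 1 = 3.571 + 2.174 − 1 = 4.745.
q = 5.67×10⁻⁸ × 5.087×10¹⁰ / 4.745.

q ≈ 608 W/m²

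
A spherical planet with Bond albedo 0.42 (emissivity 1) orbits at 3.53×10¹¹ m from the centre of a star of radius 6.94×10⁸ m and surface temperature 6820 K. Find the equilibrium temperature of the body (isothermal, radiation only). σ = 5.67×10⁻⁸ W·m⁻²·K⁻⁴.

T ≈ 187 K

The star's surface emits σT_*⁴; at distance d the flux is S = σT_*⁴(R_*/d)².
S = 5.67×10⁻⁸·(6820)⁴·(6.94×10⁸/3.53×10¹¹)² = 474.1 W/m².
For an isothermal sphere T⁴ = (1−a)S/(4σ) = 1.212×10⁹ K⁴.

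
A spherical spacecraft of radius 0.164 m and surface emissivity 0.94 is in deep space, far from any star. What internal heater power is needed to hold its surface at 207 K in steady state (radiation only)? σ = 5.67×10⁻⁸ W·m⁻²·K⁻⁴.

P ≈ 33.1 W

P = εσ·4πr²·T⁴.
4πr² = 0.3380 m²; T⁴ = 1.836×10⁹ K⁴.
P = 0.94·5.67×10⁻⁸·0.3380·1.836×10⁹.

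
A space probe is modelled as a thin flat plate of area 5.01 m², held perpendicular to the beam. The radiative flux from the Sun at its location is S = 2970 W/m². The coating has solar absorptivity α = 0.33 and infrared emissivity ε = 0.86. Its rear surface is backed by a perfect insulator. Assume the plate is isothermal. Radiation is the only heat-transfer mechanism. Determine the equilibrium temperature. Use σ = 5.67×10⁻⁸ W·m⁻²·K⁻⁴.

T ≈ 377 K

At equilibrium, absorbed power = emitted power.
Absorbing cross-section = A = 5.010 m²; emitting surface = A = 5.010 m² (ratio 1).
αS·A_cross = εσ·A_surf·T⁴  ⇒  T⁴ = αS/(ε·1σ).
T⁴ = 0.330·2970/(0.86·1·5.67×10⁻⁸) = 2.010×10¹⁰ K⁴.
T = (2.010×10¹⁰)^(1/4).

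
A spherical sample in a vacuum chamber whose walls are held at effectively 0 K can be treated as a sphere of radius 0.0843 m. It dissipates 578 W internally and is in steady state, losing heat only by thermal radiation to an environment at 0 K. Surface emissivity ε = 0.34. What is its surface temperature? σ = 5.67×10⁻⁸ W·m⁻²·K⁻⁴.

Steady state: internal power = radiated power, P = εσA T⁴.
Radiating area A = 4πr² = 0.08930 m².
T⁴ = P/(εσA) = 578/(0.34·5.67×10⁻⁸·0.08930) = 3.357×10¹¹ K⁴.
T = (3.357×10¹¹)^(1/4).

T ≈ 761 K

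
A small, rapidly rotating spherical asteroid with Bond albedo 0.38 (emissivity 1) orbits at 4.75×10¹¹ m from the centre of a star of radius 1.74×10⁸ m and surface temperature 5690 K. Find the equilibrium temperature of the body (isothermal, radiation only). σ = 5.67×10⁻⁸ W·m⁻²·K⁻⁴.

T ≈ 68.3 K

The star's surface emits σT_*⁴; at distance d the flux is S = σT_*⁴(R_*/d)².
S = 5.67×10⁻⁸·(5690)⁴·(1.74×10⁸/4.75×10¹¹)² = 7.975 W/m².
For an isothermal sphere T⁴ = (1−a)S/(4σ) = 2.180×10⁷ K⁴.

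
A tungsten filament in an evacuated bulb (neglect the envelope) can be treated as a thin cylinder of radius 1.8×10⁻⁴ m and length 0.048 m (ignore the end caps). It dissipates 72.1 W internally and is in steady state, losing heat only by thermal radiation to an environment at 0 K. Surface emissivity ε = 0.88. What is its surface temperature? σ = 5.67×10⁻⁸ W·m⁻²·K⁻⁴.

Steady state: internal power = radiated power, P = εσA T⁴.
Radiating area A = 2πrL = 5.429×10⁻⁵ m².
T⁴ = P/(εσA) = 72.1/(0.88·5.67×10⁻⁸·5.429×10⁻⁵) = 2.662×10¹³ K⁴.
T = (2.662×10¹³)^(1/4).

T ≈ 2270 K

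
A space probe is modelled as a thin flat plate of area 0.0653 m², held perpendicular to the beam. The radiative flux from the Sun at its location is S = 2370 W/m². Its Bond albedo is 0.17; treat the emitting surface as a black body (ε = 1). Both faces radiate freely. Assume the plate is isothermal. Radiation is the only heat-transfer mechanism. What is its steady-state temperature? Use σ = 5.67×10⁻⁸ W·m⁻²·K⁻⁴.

At equilibrium, absorbed power = emitted power.
Absorbing cross-section = A = 0.06530 m²; emitting surface = 2A = 0.1306 m² (ratio 2).
(1−a)S·A_cross = εσ·A_surf·T⁴  ⇒  T⁴ = (1−a)S/(2σ).
T⁴ = 0.830·2370/(2·5.67×10⁻⁸) = 1.735×10¹⁰ K⁴.
T = (1.735×10¹⁰)^(1/4).

T ≈ 363 K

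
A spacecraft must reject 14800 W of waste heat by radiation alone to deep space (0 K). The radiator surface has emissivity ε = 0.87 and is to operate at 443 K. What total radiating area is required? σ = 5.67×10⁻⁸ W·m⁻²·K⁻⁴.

P = εσA T⁴ ⇒ A = P/(εσT⁴).
T⁴ = 3.851×10¹⁰ K⁴.
A = 14800/(0.87 × 5.67×10⁻⁸ × 3.851×10¹⁰).

A ≈ 7.79 m²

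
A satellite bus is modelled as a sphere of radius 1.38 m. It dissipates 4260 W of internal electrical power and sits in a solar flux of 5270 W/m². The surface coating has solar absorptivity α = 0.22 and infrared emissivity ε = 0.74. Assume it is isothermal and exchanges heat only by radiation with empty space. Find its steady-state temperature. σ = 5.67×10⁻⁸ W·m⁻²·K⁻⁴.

T ≈ 325 K

At steady state, absorbed solar power + internal power = radiated power.
Absorbed: α·S·A_cross = 0.22·5270·5.983 = 6937 W (cross-section πr²).
Total input = 6937 + 4260 = 11200 W.
Radiated: εσ·A_surf·T⁴ with A_surf = 4πr² = 23.93 m².
T⁴ = 11200/(0.74·5.67×10⁻⁸·23.93) = 1.115×10¹⁰ K⁴.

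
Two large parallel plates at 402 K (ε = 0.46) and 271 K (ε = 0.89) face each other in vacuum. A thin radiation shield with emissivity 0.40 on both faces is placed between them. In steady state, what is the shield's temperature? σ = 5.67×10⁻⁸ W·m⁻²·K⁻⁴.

T_s ≈ 344 K

In steady state the net flux on the hot side equals that on the cold side.
σ(T₁⁴−T_s⁴)/D₁ = σ(T_s⁴−T₂⁴)/D₂, with D₁ = 1/ε₁+1/ε_s−1 = 3.674, D₂ = 1/ε_s+1/ε₂−1 = 2.624.
Solve for T_s⁴: T_s⁴ = (D₂·T₁⁴ + D₁·T₂⁴)/(D₁+D₂) = 1.403×10¹⁰ K⁴.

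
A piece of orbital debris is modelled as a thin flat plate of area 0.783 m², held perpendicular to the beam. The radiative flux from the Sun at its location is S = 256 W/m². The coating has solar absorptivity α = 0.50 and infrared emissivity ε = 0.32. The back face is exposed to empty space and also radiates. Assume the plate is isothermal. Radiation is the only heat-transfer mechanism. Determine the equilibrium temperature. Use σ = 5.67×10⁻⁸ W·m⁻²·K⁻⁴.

T ≈ 244 K

At equilibrium, absorbed power = emitted power.
Absorbing cross-section = A = 0.7830 m²; emitting surface = 2A = 1.566 m² (ratio 2).
αS·A_cross = εσ·A_surf·T⁴  ⇒  T⁴ = αS/(ε·2σ).
T⁴ = 0.500·256/(0.32·2·5.67×10⁻⁸) = 3.527×10⁹ K⁴.
T = (3.527×10⁹)^(1/4).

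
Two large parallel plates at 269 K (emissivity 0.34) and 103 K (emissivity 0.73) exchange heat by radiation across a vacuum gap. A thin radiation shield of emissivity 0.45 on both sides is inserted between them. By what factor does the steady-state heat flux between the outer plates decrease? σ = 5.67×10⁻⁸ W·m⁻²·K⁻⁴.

factor ≈ 2.04

Without shield: q₀ = σΔ(T⁴)/(1/ε₁+1/ε₂−1) with denominator 3.311.
With shield the two gaps are in series; the resistances add: (1/ε₁+1/ε_s−1)+(1/ε_s+1/ε₂−1) = 4.163+2.592 = 6.755.
Heat-flux ratio q₀/q = 6.755/3.311.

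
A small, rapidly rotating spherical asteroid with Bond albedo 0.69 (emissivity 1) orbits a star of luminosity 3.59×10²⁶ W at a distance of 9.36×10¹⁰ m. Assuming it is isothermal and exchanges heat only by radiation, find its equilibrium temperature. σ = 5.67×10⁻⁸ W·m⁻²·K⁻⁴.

T ≈ 258 K

First find the stellar flux at distance d: S = L/(4πd²) = 3.59×10²⁶/(4π·(9.36×10¹⁰)²) = 3261 W/m².
For an isothermal sphere, absorbed (1−a)S·πr² = emitted σ·4πr²·T⁴, so T⁴ = (1−a)S/(4σ).
T⁴ = 0.310·3261/(4·5.67×10⁻⁸) = 4.457×10⁹ K⁴.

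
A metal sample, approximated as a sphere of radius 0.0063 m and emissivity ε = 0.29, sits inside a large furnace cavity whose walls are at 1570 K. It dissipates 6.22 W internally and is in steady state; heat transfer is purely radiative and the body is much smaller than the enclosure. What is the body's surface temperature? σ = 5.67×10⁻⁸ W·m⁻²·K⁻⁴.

For a small grey body in a large enclosure, net radiated power = εσA(T⁴ − T_w⁴).
Steady state: P = εσA(T⁴ − T_w⁴) with A = 4πr² = 4.988×10⁻⁴ m².
T⁴ = P/(εσA) + T_w⁴ = 6.22/(0.29·5.67×10⁻⁸·4.988×10⁻⁴) + (1570)⁴
    = 7.584×10¹¹ + 6.076×10¹² = 6.834×10¹² K⁴.

T ≈ 1620 K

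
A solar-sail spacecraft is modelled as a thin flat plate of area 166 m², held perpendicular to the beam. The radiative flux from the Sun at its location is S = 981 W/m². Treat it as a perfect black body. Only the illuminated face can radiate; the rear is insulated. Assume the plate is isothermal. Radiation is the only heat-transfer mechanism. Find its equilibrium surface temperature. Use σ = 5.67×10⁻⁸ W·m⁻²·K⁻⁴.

T ≈ 363 K

At equilibrium, absorbed power = emitted power.
Absorbing cross-section = A = 166.0 m²; emitting surface = A = 166.0 m² (ratio 1).
S·A_cross = εσ·A_surf·T⁴  ⇒  T⁴ = S/(1σ).
T⁴ = 1.00·981/(1·5.67×10⁻⁸) = 1.730×10¹⁰ K⁴.
T = (1.730×10¹⁰)^(1/4).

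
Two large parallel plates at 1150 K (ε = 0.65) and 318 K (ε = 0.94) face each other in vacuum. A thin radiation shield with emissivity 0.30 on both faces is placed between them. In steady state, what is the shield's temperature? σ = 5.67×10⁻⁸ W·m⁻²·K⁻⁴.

T_s ≈ 952 K

In steady state the net flux on the hot side equals that on the cold side.
σ(T₁⁴−T_s⁴)/D₁ = σ(T_s⁴−T₂⁴)/D₂, with D₁ = 1/ε₁+1/ε_s−1 = 3.872, D₂ = 1/ε_s+1/ε₂−1 = 3.397.
Solve for T_s⁴: T_s⁴ = (D₂·T₁⁴ + D₁·T₂⁴)/(D₁+D₂) = 8.228×10¹¹ K⁴.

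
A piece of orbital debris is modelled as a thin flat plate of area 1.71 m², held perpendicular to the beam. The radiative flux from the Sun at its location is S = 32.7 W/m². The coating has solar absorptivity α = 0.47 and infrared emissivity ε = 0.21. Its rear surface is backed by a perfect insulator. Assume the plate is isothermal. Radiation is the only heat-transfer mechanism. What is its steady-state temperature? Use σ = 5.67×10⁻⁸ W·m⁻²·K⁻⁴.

T ≈ 190 K

At equilibrium, absorbed power = emitted power.
Absorbing cross-section = A = 1.710 m²; emitting surface = A = 1.710 m² (ratio 1).
αS·A_cross = εσ·A_surf·T⁴  ⇒  T⁴ = αS/(ε·1σ).
T⁴ = 0.470·32.7/(0.21·1·5.67×10⁻⁸) = 1.291×10⁹ K⁴.
T = (1.291×10⁹)^(1/4).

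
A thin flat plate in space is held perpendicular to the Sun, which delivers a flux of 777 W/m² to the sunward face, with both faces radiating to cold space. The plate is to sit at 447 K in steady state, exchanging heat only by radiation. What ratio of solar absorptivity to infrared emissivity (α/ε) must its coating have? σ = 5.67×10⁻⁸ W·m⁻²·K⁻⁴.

α/ε ≈ 5.83

Balance: αS·A = εσ·2A·T⁴ ⇒ α/ε = 2σT⁴/S.
α/ε = 2·5.67×10⁻⁸·(447)⁴/777 = 2·5.67×10⁻⁸·3.992×10¹⁰/777.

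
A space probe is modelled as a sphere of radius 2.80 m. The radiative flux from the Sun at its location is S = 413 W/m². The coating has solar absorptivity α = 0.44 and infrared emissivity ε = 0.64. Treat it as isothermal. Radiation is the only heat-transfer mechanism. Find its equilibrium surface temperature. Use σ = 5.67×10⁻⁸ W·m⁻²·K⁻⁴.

At equilibrium, absorbed power = emitted power.
Absorbing cross-section = πr² = 24.63 m²; emitting surface = 4πr² = 98.52 m² (ratio 4).
αS·A_cross = εσ·A_surf·T⁴  ⇒  T⁴ = αS/(ε·4σ).
T⁴ = 0.440·413/(0.64·4·5.67×10⁻⁸) = 1.252×10⁹ K⁴.
T = (1.252×10⁹)^(1/4).

T ≈ 188 K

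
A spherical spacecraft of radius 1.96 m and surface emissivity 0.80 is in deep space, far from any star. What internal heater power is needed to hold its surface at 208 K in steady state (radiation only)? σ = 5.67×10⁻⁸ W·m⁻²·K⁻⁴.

P = εσ·4πr²·T⁴.
4πr² = 48.27 m²; T⁴ = 1.872×10⁹ K⁴.
P = 0.80·5.67×10⁻⁸·48.27·1.872×10⁹.

P ≈ 4100 W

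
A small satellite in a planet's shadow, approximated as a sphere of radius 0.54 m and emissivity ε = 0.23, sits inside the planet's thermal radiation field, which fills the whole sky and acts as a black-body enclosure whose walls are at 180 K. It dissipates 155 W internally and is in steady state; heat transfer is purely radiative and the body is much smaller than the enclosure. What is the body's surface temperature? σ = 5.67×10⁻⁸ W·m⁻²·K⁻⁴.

For a small grey body in a large enclosure, net radiated power = εσA(T⁴ − T_w⁴).
Steady state: P = εσA(T⁴ − T_w⁴) with A = 4πr² = 3.664 m².
T⁴ = P/(εσA) + T_w⁴ = 155/(0.23·5.67×10⁻⁸·3.664) + (180)⁴
    = 3.244×10⁹ + 1.050×10⁹ = 4.293×10⁹ K⁴.

T ≈ 256 K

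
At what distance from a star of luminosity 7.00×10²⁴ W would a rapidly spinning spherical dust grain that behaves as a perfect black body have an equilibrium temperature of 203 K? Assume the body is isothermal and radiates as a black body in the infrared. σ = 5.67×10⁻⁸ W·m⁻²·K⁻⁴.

For an isothermal black-emitting sphere, (1−a)S·πr² = σ·4πr²·T⁴ ⇒ S = 4σT⁴/(1−a).
S = 4·5.67×10⁻⁸·(203)⁴/1.00 = 385.1 W/m².
Flux falls as S = L/(4πd²), so d = √(L/(4πS)) = √(7.00×10²⁴/(4π·385.1)).

d ≈ 3.80×10¹⁰ m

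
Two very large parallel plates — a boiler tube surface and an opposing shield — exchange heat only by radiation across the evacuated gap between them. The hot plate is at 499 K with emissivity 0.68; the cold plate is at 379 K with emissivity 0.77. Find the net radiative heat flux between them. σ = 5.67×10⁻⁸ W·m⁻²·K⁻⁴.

q ≈ 1330 W/m²

For two infinite grey parallel plates, q = σ(T₁⁴ − T₂⁴)/(1/ε₁ + 1/ε₂ − 1).
T₁⁴ − T₂⁴ = 6.200×10¹⁰ − 2.063×10¹⁰ = 4.137×10¹⁰ K⁴.
1/ε₁ + 1/ε₂ − 1 = 1.471 + 1.299 − 1 = 1.769.
q = 5.67×10⁻⁸ × 4.137×10¹⁰ / 1.769.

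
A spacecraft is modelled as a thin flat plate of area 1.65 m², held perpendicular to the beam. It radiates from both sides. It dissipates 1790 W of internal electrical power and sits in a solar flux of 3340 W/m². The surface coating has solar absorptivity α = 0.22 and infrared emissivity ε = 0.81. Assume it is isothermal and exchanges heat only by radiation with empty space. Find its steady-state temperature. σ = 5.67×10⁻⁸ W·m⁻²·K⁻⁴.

At steady state, absorbed solar power + internal power = radiated power.
Absorbed: α·S·A_cross = 0.22·3340·1.650 = 1212 W (cross-section A).
Total input = 1212 + 1790 = 3002 W.
Radiated: εσ·A_surf·T⁴ with A_surf = 2A = 3.300 m².
T⁴ = 3002/(0.81·5.67×10⁻⁸·3.300) = 1.981×10¹⁰ K⁴.

T ≈ 375 K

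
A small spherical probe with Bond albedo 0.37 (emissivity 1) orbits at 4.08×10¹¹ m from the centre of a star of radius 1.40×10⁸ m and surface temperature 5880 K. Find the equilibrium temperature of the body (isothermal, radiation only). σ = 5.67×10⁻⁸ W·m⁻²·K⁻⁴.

The star's surface emits σT_*⁴; at distance d the flux is S = σT_*⁴(R_*/d)².
S = 5.67×10⁻⁸·(5880)⁴·(1.40×10⁸/4.08×10¹¹)² = 7.980 W/m².
For an isothermal sphere T⁴ = (1−a)S/(4σ) = 2.217×10⁷ K⁴.

T ≈ 68.6 K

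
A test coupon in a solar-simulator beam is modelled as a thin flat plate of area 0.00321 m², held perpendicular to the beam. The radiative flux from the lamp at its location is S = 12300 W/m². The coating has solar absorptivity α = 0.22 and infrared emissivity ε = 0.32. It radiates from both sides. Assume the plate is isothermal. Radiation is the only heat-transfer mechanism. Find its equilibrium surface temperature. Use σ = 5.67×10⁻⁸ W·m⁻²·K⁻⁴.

At equilibrium, absorbed power = emitted power.
Absorbing cross-section = A = 0.003210 m²; emitting surface = 2A = 0.006420 m² (ratio 2).
αS·A_cross = εσ·A_surf·T⁴  ⇒  T⁴ = αS/(ε·2σ).
T⁴ = 0.220·12300/(0.32·2·5.67×10⁻⁸) = 7.457×10¹⁰ K⁴.
T = (7.457×10¹⁰)^(1/4).

T ≈ 523 K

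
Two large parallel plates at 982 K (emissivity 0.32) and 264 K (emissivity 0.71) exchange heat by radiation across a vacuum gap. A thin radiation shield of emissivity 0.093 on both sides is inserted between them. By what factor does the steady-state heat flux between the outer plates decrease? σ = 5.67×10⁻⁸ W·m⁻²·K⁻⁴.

Without shield: q₀ = σΔ(T⁴)/(1/ε₁+1/ε₂−1) with denominator 3.533.
With shield the two gaps are in series; the resistances add: (1/ε₁+1/ε_s−1)+(1/ε_s+1/ε₂−1) = 12.88+11.16 = 24.04.
Heat-flux ratio q₀/q = 24.04/3.533.

factor ≈ 6.80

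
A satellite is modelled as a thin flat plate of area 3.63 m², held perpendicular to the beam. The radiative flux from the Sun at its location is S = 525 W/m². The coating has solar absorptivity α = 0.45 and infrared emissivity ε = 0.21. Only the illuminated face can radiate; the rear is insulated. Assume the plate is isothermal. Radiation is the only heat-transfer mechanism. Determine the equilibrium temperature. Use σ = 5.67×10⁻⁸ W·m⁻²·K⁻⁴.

T ≈ 375 K

At equilibrium, absorbed power = emitted power.
Absorbing cross-section = A = 3.630 m²; emitting surface = A = 3.630 m² (ratio 1).
αS·A_cross = εσ·A_surf·T⁴  ⇒  T⁴ = αS/(ε·1σ).
T⁴ = 0.450·525/(0.21·1·5.67×10⁻⁸) = 1.984×10¹⁰ K⁴.
T = (1.984×10¹⁰)^(1/4).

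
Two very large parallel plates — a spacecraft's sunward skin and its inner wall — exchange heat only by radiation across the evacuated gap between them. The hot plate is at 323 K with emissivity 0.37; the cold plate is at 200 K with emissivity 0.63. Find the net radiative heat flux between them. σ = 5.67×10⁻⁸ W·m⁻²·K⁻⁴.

q ≈ 160 W/m²

For two infinite grey parallel plates, q = σ(T₁⁴ − T₂⁴)/(1/ε₁ + 1/ε₂ − 1).
T₁⁴ − T₂⁴ = 1.088×10¹⁰ − 1.600×10⁹ = 9.285×10⁹ K⁴.
1/ε₁ + 1/ε₂ − 1 = 2.703 + 1.587 − 1 = 3.290.
q = 5.67×10⁻⁸ × 9.285×10⁹ / 3.290.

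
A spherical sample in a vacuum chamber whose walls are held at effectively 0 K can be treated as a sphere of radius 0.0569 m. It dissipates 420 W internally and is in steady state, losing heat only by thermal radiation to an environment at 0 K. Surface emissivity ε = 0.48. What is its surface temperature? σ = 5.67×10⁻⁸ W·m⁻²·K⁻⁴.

Steady state: internal power = radiated power, P = εσA T⁴.
Radiating area A = 4πr² = 0.04069 m².
T⁴ = P/(εσA) = 420/(0.48·5.67×10⁻⁸·0.04069) = 3.793×10¹¹ K⁴.
T = (3.793×10¹¹)^(1/4).

T ≈ 785 K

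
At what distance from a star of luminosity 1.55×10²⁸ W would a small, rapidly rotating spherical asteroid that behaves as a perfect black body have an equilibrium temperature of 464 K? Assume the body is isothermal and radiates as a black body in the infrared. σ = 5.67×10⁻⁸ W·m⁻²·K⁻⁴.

d ≈ 3.43×10¹¹ m

For an isothermal black-emitting sphere, (1−a)S·πr² = σ·4πr²·T⁴ ⇒ S = 4σT⁴/(1−a).
S = 4·5.67×10⁻⁸·(464)⁴/1.00 = 10510 W/m².
Flux falls as S = L/(4πd²), so d = √(L/(4πS)) = √(1.55×10²⁸/(4π·10510)).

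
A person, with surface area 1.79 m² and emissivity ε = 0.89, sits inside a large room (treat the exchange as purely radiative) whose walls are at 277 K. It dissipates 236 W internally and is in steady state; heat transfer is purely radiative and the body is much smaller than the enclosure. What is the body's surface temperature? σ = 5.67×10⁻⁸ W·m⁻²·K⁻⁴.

T ≈ 304 K

For a small grey body in a large enclosure, net radiated power = εσA(T⁴ − T_w⁴).
Steady state: P = εσA(T⁴ − T_w⁴) with A = 1.79 m².
T⁴ = P/(εσA) + T_w⁴ = 236/(0.89·5.67×10⁻⁸·1.790) + (277)⁴
    = 2.613×10⁹ + 5.887×10⁹ = 8.500×10⁹ K⁴.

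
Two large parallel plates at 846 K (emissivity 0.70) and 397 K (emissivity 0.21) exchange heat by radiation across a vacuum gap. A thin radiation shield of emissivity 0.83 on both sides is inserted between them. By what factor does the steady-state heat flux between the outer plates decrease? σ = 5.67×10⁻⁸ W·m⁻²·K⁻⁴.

Without shield: q₀ = σΔ(T⁴)/(1/ε₁+1/ε₂−1) with denominator 5.190.
With shield the two gaps are in series; the resistances add: (1/ε₁+1/ε_s−1)+(1/ε_s+1/ε₂−1) = 1.633+4.967 = 6.600.
Heat-flux ratio q₀/q = 6.600/5.190.

factor ≈ 1.27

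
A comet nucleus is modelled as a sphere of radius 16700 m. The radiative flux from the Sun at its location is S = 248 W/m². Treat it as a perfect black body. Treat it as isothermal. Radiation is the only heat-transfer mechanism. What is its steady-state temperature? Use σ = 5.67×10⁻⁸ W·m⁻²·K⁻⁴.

At equilibrium, absorbed power = emitted power.
Absorbing cross-section = πr² = 8.762×10⁸ m²; emitting surface = 4πr² = 3.505×10⁹ m² (ratio 4).
S·A_cross = εσ·A_surf·T⁴  ⇒  T⁴ = S/(4σ).
T⁴ = 1.00·248/(4·5.67×10⁻⁸) = 1.093×10⁹ K⁴.
T = (1.093×10⁹)^(1/4).

T ≈ 182 K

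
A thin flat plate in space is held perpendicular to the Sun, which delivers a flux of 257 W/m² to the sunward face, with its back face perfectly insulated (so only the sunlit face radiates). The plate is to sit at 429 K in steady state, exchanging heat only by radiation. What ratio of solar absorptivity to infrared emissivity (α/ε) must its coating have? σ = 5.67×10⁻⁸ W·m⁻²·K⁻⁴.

α/ε ≈ 7.47

Balance: αS·A = εσ·1A·T⁴ ⇒ α/ε = σT⁴/S.
α/ε = 5.67×10⁻⁸·(429)⁴/257 = 5.67×10⁻⁸·3.387×10¹⁰/257.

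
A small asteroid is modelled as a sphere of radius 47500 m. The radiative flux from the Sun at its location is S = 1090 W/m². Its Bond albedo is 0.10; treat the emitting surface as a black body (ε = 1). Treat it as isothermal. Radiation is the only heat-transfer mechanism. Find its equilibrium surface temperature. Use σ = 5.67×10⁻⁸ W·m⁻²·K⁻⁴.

At equilibrium, absorbed power = emitted power.
Absorbing cross-section = πr² = 7.088×10⁹ m²; emitting surface = 4πr² = 2.835×10¹⁰ m² (ratio 4).
(1−a)S·A_cross = εσ·A_surf·T⁴  ⇒  T⁴ = (1−a)S/(4σ).
T⁴ = 0.900·1090/(4·5.67×10⁻⁸) = 4.325×10⁹ K⁴.
T = (4.325×10⁹)^(1/4).

T ≈ 256 K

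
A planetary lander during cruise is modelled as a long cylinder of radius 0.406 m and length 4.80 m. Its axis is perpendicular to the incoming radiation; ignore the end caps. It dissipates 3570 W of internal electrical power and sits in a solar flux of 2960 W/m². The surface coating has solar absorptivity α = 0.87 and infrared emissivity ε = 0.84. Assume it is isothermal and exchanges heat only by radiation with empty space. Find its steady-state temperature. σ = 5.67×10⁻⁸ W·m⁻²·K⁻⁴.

T ≈ 391 K

At steady state, absorbed solar power + internal power = radiated power.
Absorbed: α·S·A_cross = 0.87·2960·3.898 = 10040 W (cross-section 2rL).
Total input = 10040 + 3570 = 13610 W.
Radiated: εσ·A_surf·T⁴ with A_surf = 2πrL = 12.24 m².
T⁴ = 13610/(0.84·5.67×10⁻⁸·12.24) = 2.333×10¹⁰ K⁴.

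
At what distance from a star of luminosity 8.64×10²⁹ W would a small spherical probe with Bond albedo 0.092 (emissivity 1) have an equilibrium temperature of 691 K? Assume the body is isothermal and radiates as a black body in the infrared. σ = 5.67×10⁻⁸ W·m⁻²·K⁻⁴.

For an isothermal black-emitting sphere, (1−a)S·πr² = σ·4πr²·T⁴ ⇒ S = 4σT⁴/(1−a).
S = 4·5.67×10⁻⁸·(691)⁴/0.908 = 56950 W/m².
Flux falls as S = L/(4πd²), so d = √(L/(4πS)) = √(8.64×10²⁹/(4π·56950)).

d ≈ 1.10×10¹² m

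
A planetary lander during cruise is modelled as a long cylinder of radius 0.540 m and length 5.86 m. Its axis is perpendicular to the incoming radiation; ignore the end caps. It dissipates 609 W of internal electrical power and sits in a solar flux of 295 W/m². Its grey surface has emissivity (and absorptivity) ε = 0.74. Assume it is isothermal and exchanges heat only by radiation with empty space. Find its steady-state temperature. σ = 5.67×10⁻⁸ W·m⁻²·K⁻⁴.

T ≈ 221 K

At steady state, absorbed solar power + internal power = radiated power.
Absorbed: α·S·A_cross = 0.74·295·6.329 = 1382 W (cross-section 2rL).
Total input = 1382 + 609 = 1991 W.
Radiated: εσ·A_surf·T⁴ with A_surf = 2πrL = 19.88 m².
T⁴ = 1991/(0.74·5.67×10⁻⁸·19.88) = 2.386×10⁹ K⁴.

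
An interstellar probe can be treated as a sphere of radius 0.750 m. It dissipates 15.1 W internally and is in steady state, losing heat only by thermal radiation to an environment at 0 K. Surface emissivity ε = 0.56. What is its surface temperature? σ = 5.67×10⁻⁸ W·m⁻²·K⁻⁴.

Steady state: internal power = radiated power, P = εσA T⁴.
Radiating area A = 4πr² = 7.069 m².
T⁴ = P/(εσA) = 15.1/(0.56·5.67×10⁻⁸·7.069) = 6.728×10⁷ K⁴.
T = (6.728×10⁷)^(1/4).

T ≈ 90.6 K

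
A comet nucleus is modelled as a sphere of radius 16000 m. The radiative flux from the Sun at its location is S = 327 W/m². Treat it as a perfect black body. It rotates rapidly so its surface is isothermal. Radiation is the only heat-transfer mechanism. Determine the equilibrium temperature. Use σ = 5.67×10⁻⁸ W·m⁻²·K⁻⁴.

At equilibrium, absorbed power = emitted power.
Absorbing cross-section = πr² = 8.042×10⁸ m²; emitting surface = 4πr² = 3.217×10⁹ m² (ratio 4).
S·A_cross = εσ·A_surf·T⁴  ⇒  T⁴ = S/(4σ).
T⁴ = 1.00·327/(4·5.67×10⁻⁸) = 1.442×10⁹ K⁴.
T = (1.442×10⁹)^(1/4).

T ≈ 195 K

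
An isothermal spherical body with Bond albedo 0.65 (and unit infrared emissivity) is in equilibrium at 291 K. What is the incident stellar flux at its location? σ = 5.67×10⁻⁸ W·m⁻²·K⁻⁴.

(1−a)S·πr² = σ·4πr²·T⁴ ⇒ S = 4σT⁴/(1−a).
S = 4·5.67×10⁻⁸·7.171×10⁹/0.350.

S ≈ 4650 W/m²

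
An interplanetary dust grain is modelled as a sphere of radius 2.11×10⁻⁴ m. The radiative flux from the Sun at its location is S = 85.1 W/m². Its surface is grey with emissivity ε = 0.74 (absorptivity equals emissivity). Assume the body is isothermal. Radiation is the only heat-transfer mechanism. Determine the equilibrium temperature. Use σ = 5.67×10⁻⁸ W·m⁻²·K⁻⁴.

At equilibrium, absorbed power = emitted power.
Absorbing cross-section = πr² = 1.399×10⁻⁷ m²; emitting surface = 4πr² = 5.595×10⁻⁷ m² (ratio 4).
εS·A_cross = εσ·A_surf·T⁴  ⇒  T⁴ = S/(4σ)   (ε cancels).
T⁴ = 85.1/(4·5.67×10⁻⁸) = 3.752×10⁸ K⁴.
T = (3.752×10⁸)^(1/4).

T ≈ 139 K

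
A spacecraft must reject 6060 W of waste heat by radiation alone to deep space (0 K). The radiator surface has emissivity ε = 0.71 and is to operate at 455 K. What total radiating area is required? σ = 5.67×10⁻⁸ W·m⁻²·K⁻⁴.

A ≈ 3.51 m²

P = εσA T⁴ ⇒ A = P/(εσT⁴).
T⁴ = 4.286×10¹⁰ K⁴.
A = 6060/(0.71 × 5.67×10⁻⁸ × 4.286×10¹⁰).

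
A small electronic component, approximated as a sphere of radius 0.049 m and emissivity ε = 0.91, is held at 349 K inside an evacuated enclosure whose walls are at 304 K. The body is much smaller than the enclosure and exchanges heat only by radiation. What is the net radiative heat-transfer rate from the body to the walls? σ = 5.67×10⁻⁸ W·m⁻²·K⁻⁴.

P_net ≈ 9.80 W

For a small grey body in a large enclosure: P_net = εσA(T_body⁴ − T_wall⁴).
A = 4πr² = 0.03017 m²; T_body⁴ − T_wall⁴ = 1.484×10¹⁰ − 8.541×10⁹ = 6.295×10⁹ K⁴.
|P_net| = 0.91·5.67×10⁻⁸·0.03017·6.295×10⁹.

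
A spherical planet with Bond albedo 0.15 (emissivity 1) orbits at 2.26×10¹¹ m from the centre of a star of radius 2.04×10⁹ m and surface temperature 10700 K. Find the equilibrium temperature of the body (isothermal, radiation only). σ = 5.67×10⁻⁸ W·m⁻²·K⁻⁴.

T ≈ 690 K

The star's surface emits σT_*⁴; at distance d the flux is S = σT_*⁴(R_*/d)².
S = 5.67×10⁻⁸·(10700)⁴·(2.04×10⁹/2.26×10¹¹)² = 60560 W/m².
For an isothermal sphere T⁴ = (1−a)S/(4σ) = 2.270×10¹¹ K⁴.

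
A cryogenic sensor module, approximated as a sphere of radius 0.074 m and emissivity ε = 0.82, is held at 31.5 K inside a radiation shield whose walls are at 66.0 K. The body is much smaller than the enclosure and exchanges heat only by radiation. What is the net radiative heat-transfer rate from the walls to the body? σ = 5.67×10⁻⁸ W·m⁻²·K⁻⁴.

For a small grey body in a large enclosure: P_net = εσA(T_body⁴ − T_wall⁴).
A = 4πr² = 0.06881 m²; T_body⁴ − T_wall⁴ = 9.846×10⁵ − 1.897×10⁷ = -1.799×10⁷ K⁴.
|P_net| = 0.82·5.67×10⁻⁸·0.06881·1.799×10⁷.

P_net ≈ 0.0576 W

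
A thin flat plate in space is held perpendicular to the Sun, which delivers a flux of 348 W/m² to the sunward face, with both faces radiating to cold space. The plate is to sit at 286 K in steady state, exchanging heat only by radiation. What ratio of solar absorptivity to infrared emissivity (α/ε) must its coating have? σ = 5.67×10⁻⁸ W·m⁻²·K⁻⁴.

α/ε ≈ 2.18

Balance: αS·A = εσ·2A·T⁴ ⇒ α/ε = 2σT⁴/S.
α/ε = 2·5.67×10⁻⁸·(286)⁴/348 = 2·5.67×10⁻⁸·6.691×10⁹/348.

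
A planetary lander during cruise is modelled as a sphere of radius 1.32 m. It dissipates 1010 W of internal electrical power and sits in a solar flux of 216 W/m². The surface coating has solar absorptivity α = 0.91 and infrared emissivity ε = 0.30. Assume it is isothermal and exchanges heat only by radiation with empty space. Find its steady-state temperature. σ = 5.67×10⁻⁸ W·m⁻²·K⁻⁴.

T ≈ 274 K

At steady state, absorbed solar power + internal power = radiated power.
Absorbed: α·S·A_cross = 0.91·216·5.474 = 1076 W (cross-section πr²).
Total input = 1076 + 1010 = 2086 W.
Radiated: εσ·A_surf·T⁴ with A_surf = 4πr² = 21.90 m².
T⁴ = 2086/(0.30·5.67×10⁻⁸·21.90) = 5.601×10⁹ K⁴.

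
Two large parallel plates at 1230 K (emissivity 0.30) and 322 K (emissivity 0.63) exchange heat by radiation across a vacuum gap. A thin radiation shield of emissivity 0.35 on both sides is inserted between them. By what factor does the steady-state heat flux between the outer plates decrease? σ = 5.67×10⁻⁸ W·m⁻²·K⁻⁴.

factor ≈ 2.20

Without shield: q₀ = σΔ(T⁴)/(1/ε₁+1/ε₂−1) with denominator 3.921.
With shield the two gaps are in series; the resistances add: (1/ε₁+1/ε_s−1)+(1/ε_s+1/ε₂−1) = 5.190+3.444 = 8.635.
Heat-flux ratio q₀/q = 8.635/3.921.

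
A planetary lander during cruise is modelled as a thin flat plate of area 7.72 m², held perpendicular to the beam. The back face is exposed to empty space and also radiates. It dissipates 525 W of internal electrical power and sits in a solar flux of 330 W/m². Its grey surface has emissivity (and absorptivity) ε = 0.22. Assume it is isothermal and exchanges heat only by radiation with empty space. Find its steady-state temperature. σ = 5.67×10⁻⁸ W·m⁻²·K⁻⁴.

At steady state, absorbed solar power + internal power = radiated power.
Absorbed: α·S·A_cross = 0.22·330·7.720 = 560.5 W (cross-section A).
Total input = 560.5 + 525 = 1085 W.
Radiated: εσ·A_surf·T⁴ with A_surf = 2A = 15.44 m².
T⁴ = 1085/(0.22·5.67×10⁻⁸·15.44) = 5.636×10⁹ K⁴.

T ≈ 274 K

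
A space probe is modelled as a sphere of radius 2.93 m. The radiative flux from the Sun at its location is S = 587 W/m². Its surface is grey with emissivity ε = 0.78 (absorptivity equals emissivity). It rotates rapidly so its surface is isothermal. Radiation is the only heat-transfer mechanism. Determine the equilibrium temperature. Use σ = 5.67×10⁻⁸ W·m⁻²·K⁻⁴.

T ≈ 226 K

At equilibrium, absorbed power = emitted power.
Absorbing cross-section = πr² = 26.97 m²; emitting surface = 4πr² = 107.9 m² (ratio 4).
εS·A_cross = εσ·A_surf·T⁴  ⇒  T⁴ = S/(4σ)   (ε cancels).
T⁴ = 587/(4·5.67×10⁻⁸) = 2.588×10⁹ K⁴.
T = (2.588×10⁹)^(1/4).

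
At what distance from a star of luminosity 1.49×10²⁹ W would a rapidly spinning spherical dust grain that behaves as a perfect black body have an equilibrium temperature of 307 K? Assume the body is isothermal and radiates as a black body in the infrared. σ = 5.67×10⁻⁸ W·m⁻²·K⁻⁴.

For an isothermal black-emitting sphere, (1−a)S·πr² = σ·4πr²·T⁴ ⇒ S = 4σT⁴/(1−a).
S = 4·5.67×10⁻⁸·(307)⁴/1.00 = 2015 W/m².
Flux falls as S = L/(4πd²), so d = √(L/(4πS)) = √(1.49×10²⁹/(4π·2015)).

d ≈ 2.43×10¹² m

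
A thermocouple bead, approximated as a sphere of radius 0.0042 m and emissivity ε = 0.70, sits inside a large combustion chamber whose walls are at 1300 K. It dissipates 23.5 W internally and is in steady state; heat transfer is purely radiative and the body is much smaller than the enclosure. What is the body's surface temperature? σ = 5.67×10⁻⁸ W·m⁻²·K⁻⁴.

T ≈ 1530 K

For a small grey body in a large enclosure, net radiated power = εσA(T⁴ − T_w⁴).
Steady state: P = εσA(T⁴ − T_w⁴) with A = 4πr² = 2.217×10⁻⁴ m².
T⁴ = P/(εσA) + T_w⁴ = 23.5/(0.70·5.67×10⁻⁸·2.217×10⁻⁴) + (1300)⁴
    = 2.671×10¹² + 2.856×10¹² = 5.527×10¹² K⁴.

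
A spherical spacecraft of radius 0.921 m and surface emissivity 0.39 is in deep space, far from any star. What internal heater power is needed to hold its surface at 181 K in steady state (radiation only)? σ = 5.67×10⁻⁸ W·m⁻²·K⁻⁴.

P = εσ·4πr²·T⁴.
4πr² = 10.66 m²; T⁴ = 1.073×10⁹ K⁴.
P = 0.39·5.67×10⁻⁸·10.66·1.073×10⁹.

P ≈ 253 W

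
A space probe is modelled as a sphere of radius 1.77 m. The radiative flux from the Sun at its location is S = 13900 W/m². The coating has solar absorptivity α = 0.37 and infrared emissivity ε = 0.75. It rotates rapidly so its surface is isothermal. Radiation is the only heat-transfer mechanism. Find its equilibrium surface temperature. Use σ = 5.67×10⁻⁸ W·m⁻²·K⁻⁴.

T ≈ 417 K

At equilibrium, absorbed power = emitted power.
Absorbing cross-section = πr² = 9.842 m²; emitting surface = 4πr² = 39.37 m² (ratio 4).
αS·A_cross = εσ·A_surf·T⁴  ⇒  T⁴ = αS/(ε·4σ).
T⁴ = 0.370·13900/(0.75·4·5.67×10⁻⁸) = 3.024×10¹⁰ K⁴.
T = (3.024×10¹⁰)^(1/4).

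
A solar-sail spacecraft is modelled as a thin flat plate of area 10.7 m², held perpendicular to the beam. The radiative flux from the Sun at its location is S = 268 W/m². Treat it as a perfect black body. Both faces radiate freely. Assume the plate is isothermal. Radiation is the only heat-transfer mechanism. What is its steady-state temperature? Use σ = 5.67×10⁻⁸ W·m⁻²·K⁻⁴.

T ≈ 220 K

At equilibrium, absorbed power = emitted power.
Absorbing cross-section = A = 10.70 m²; emitting surface = 2A = 21.40 m² (ratio 2).
S·A_cross = εσ·A_surf·T⁴  ⇒  T⁴ = S/(2σ).
T⁴ = 1.00·268/(2·5.67×10⁻⁸) = 2.363×10⁹ K⁴.
T = (2.363×10⁹)^(1/4).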